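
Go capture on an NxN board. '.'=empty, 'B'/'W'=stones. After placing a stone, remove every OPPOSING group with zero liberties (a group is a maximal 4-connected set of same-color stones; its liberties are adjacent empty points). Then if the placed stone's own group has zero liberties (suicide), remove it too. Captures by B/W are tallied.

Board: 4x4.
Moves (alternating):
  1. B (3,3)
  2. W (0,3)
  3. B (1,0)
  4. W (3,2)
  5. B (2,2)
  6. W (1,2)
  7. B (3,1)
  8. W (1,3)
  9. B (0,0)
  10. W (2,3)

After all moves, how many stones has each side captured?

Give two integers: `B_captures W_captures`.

Move 1: B@(3,3) -> caps B=0 W=0
Move 2: W@(0,3) -> caps B=0 W=0
Move 3: B@(1,0) -> caps B=0 W=0
Move 4: W@(3,2) -> caps B=0 W=0
Move 5: B@(2,2) -> caps B=0 W=0
Move 6: W@(1,2) -> caps B=0 W=0
Move 7: B@(3,1) -> caps B=1 W=0
Move 8: W@(1,3) -> caps B=1 W=0
Move 9: B@(0,0) -> caps B=1 W=0
Move 10: W@(2,3) -> caps B=1 W=0

Answer: 1 0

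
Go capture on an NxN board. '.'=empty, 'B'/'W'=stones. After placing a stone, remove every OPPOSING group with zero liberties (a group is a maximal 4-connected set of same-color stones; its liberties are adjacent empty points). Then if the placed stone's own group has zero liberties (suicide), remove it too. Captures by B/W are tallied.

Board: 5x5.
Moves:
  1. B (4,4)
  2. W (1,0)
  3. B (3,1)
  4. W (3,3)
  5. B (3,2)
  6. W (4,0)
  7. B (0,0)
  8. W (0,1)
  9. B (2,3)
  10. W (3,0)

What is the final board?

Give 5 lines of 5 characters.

Answer: .W...
W....
...B.
WBBW.
W...B

Derivation:
Move 1: B@(4,4) -> caps B=0 W=0
Move 2: W@(1,0) -> caps B=0 W=0
Move 3: B@(3,1) -> caps B=0 W=0
Move 4: W@(3,3) -> caps B=0 W=0
Move 5: B@(3,2) -> caps B=0 W=0
Move 6: W@(4,0) -> caps B=0 W=0
Move 7: B@(0,0) -> caps B=0 W=0
Move 8: W@(0,1) -> caps B=0 W=1
Move 9: B@(2,3) -> caps B=0 W=1
Move 10: W@(3,0) -> caps B=0 W=1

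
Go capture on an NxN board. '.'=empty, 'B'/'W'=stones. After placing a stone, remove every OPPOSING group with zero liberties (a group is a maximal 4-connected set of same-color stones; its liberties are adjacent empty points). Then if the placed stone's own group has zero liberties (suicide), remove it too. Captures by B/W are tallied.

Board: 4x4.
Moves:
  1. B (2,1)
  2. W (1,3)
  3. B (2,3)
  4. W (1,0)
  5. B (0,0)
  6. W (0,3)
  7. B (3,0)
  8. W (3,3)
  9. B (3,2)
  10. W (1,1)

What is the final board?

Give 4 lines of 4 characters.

Move 1: B@(2,1) -> caps B=0 W=0
Move 2: W@(1,3) -> caps B=0 W=0
Move 3: B@(2,3) -> caps B=0 W=0
Move 4: W@(1,0) -> caps B=0 W=0
Move 5: B@(0,0) -> caps B=0 W=0
Move 6: W@(0,3) -> caps B=0 W=0
Move 7: B@(3,0) -> caps B=0 W=0
Move 8: W@(3,3) -> caps B=0 W=0
Move 9: B@(3,2) -> caps B=1 W=0
Move 10: W@(1,1) -> caps B=1 W=0

Answer: B..W
WW.W
.B.B
B.B.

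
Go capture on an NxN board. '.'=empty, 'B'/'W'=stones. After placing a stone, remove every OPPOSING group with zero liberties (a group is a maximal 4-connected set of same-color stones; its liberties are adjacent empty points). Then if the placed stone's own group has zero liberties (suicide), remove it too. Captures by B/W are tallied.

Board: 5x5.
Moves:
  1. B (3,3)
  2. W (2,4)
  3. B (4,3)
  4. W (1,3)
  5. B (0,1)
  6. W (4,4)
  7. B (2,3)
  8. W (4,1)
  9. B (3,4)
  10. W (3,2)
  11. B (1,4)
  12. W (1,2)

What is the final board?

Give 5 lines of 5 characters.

Move 1: B@(3,3) -> caps B=0 W=0
Move 2: W@(2,4) -> caps B=0 W=0
Move 3: B@(4,3) -> caps B=0 W=0
Move 4: W@(1,3) -> caps B=0 W=0
Move 5: B@(0,1) -> caps B=0 W=0
Move 6: W@(4,4) -> caps B=0 W=0
Move 7: B@(2,3) -> caps B=0 W=0
Move 8: W@(4,1) -> caps B=0 W=0
Move 9: B@(3,4) -> caps B=1 W=0
Move 10: W@(3,2) -> caps B=1 W=0
Move 11: B@(1,4) -> caps B=2 W=0
Move 12: W@(1,2) -> caps B=2 W=0

Answer: .B...
..WWB
...B.
..WBB
.W.B.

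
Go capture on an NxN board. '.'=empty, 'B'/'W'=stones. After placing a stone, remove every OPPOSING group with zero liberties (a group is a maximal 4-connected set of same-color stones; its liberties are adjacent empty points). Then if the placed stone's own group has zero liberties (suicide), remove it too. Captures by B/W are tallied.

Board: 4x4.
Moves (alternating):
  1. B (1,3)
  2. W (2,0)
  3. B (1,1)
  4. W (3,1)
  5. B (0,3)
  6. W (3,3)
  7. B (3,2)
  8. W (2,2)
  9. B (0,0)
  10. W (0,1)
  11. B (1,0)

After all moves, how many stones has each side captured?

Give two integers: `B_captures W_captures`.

Answer: 0 1

Derivation:
Move 1: B@(1,3) -> caps B=0 W=0
Move 2: W@(2,0) -> caps B=0 W=0
Move 3: B@(1,1) -> caps B=0 W=0
Move 4: W@(3,1) -> caps B=0 W=0
Move 5: B@(0,3) -> caps B=0 W=0
Move 6: W@(3,3) -> caps B=0 W=0
Move 7: B@(3,2) -> caps B=0 W=0
Move 8: W@(2,2) -> caps B=0 W=1
Move 9: B@(0,0) -> caps B=0 W=1
Move 10: W@(0,1) -> caps B=0 W=1
Move 11: B@(1,0) -> caps B=0 W=1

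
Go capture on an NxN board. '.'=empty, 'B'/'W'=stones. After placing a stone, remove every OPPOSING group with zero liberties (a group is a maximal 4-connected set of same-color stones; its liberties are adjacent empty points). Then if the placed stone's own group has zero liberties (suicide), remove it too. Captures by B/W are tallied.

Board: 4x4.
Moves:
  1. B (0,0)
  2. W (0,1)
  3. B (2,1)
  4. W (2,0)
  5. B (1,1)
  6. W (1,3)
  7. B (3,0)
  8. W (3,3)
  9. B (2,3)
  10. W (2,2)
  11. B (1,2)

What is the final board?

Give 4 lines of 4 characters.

Answer: BW..
.BBW
WBW.
B..W

Derivation:
Move 1: B@(0,0) -> caps B=0 W=0
Move 2: W@(0,1) -> caps B=0 W=0
Move 3: B@(2,1) -> caps B=0 W=0
Move 4: W@(2,0) -> caps B=0 W=0
Move 5: B@(1,1) -> caps B=0 W=0
Move 6: W@(1,3) -> caps B=0 W=0
Move 7: B@(3,0) -> caps B=0 W=0
Move 8: W@(3,3) -> caps B=0 W=0
Move 9: B@(2,3) -> caps B=0 W=0
Move 10: W@(2,2) -> caps B=0 W=1
Move 11: B@(1,2) -> caps B=0 W=1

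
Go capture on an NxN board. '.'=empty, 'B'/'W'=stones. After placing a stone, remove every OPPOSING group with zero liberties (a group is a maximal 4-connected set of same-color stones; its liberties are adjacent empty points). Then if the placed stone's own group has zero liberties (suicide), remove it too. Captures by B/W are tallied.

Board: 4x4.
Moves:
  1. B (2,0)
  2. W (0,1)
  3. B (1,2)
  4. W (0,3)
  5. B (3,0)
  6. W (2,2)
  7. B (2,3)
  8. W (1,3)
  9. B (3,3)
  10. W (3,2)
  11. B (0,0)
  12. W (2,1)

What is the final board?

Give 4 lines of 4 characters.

Answer: BW.W
..BW
BWW.
B.W.

Derivation:
Move 1: B@(2,0) -> caps B=0 W=0
Move 2: W@(0,1) -> caps B=0 W=0
Move 3: B@(1,2) -> caps B=0 W=0
Move 4: W@(0,3) -> caps B=0 W=0
Move 5: B@(3,0) -> caps B=0 W=0
Move 6: W@(2,2) -> caps B=0 W=0
Move 7: B@(2,3) -> caps B=0 W=0
Move 8: W@(1,3) -> caps B=0 W=0
Move 9: B@(3,3) -> caps B=0 W=0
Move 10: W@(3,2) -> caps B=0 W=2
Move 11: B@(0,0) -> caps B=0 W=2
Move 12: W@(2,1) -> caps B=0 W=2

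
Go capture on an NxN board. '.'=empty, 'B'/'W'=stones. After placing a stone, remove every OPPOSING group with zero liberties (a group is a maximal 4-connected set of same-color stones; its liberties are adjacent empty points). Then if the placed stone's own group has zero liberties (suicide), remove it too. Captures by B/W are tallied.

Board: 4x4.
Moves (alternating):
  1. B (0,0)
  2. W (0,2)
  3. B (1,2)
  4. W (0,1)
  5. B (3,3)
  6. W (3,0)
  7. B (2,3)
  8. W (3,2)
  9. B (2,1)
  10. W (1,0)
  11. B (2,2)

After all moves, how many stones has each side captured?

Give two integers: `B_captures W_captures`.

Move 1: B@(0,0) -> caps B=0 W=0
Move 2: W@(0,2) -> caps B=0 W=0
Move 3: B@(1,2) -> caps B=0 W=0
Move 4: W@(0,1) -> caps B=0 W=0
Move 5: B@(3,3) -> caps B=0 W=0
Move 6: W@(3,0) -> caps B=0 W=0
Move 7: B@(2,3) -> caps B=0 W=0
Move 8: W@(3,2) -> caps B=0 W=0
Move 9: B@(2,1) -> caps B=0 W=0
Move 10: W@(1,0) -> caps B=0 W=1
Move 11: B@(2,2) -> caps B=0 W=1

Answer: 0 1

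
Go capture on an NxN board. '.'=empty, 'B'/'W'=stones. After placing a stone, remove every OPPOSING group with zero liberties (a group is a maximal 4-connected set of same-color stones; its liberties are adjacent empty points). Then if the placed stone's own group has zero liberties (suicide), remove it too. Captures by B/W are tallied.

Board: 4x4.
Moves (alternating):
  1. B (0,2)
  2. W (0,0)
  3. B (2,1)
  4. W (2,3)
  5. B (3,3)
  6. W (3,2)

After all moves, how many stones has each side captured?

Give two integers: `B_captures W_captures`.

Answer: 0 1

Derivation:
Move 1: B@(0,2) -> caps B=0 W=0
Move 2: W@(0,0) -> caps B=0 W=0
Move 3: B@(2,1) -> caps B=0 W=0
Move 4: W@(2,3) -> caps B=0 W=0
Move 5: B@(3,3) -> caps B=0 W=0
Move 6: W@(3,2) -> caps B=0 W=1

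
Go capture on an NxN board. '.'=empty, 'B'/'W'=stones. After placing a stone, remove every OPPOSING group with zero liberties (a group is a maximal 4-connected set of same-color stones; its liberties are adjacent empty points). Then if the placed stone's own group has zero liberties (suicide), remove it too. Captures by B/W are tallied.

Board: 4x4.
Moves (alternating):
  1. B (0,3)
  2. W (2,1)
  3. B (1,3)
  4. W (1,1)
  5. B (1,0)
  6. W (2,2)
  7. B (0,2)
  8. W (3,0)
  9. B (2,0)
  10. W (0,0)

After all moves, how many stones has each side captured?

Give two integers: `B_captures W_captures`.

Answer: 0 2

Derivation:
Move 1: B@(0,3) -> caps B=0 W=0
Move 2: W@(2,1) -> caps B=0 W=0
Move 3: B@(1,3) -> caps B=0 W=0
Move 4: W@(1,1) -> caps B=0 W=0
Move 5: B@(1,0) -> caps B=0 W=0
Move 6: W@(2,2) -> caps B=0 W=0
Move 7: B@(0,2) -> caps B=0 W=0
Move 8: W@(3,0) -> caps B=0 W=0
Move 9: B@(2,0) -> caps B=0 W=0
Move 10: W@(0,0) -> caps B=0 W=2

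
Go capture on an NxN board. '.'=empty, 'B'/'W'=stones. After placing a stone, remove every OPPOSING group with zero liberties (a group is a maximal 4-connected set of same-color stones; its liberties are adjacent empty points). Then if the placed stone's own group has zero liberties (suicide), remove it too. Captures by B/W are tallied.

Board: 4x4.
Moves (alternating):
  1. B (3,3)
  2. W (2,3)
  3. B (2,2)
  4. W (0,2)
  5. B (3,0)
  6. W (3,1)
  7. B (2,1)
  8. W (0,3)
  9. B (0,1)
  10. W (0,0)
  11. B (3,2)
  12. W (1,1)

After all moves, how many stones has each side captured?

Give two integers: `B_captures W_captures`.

Answer: 1 1

Derivation:
Move 1: B@(3,3) -> caps B=0 W=0
Move 2: W@(2,3) -> caps B=0 W=0
Move 3: B@(2,2) -> caps B=0 W=0
Move 4: W@(0,2) -> caps B=0 W=0
Move 5: B@(3,0) -> caps B=0 W=0
Move 6: W@(3,1) -> caps B=0 W=0
Move 7: B@(2,1) -> caps B=0 W=0
Move 8: W@(0,3) -> caps B=0 W=0
Move 9: B@(0,1) -> caps B=0 W=0
Move 10: W@(0,0) -> caps B=0 W=0
Move 11: B@(3,2) -> caps B=1 W=0
Move 12: W@(1,1) -> caps B=1 W=1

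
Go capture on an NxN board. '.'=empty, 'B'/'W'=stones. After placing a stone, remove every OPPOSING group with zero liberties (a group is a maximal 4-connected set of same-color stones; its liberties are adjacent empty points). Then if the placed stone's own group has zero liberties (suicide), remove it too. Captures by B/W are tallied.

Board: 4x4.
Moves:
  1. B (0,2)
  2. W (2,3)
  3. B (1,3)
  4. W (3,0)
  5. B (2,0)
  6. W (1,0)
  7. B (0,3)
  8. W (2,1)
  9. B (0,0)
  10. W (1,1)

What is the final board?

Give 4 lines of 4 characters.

Move 1: B@(0,2) -> caps B=0 W=0
Move 2: W@(2,3) -> caps B=0 W=0
Move 3: B@(1,3) -> caps B=0 W=0
Move 4: W@(3,0) -> caps B=0 W=0
Move 5: B@(2,0) -> caps B=0 W=0
Move 6: W@(1,0) -> caps B=0 W=0
Move 7: B@(0,3) -> caps B=0 W=0
Move 8: W@(2,1) -> caps B=0 W=1
Move 9: B@(0,0) -> caps B=0 W=1
Move 10: W@(1,1) -> caps B=0 W=1

Answer: B.BB
WW.B
.W.W
W...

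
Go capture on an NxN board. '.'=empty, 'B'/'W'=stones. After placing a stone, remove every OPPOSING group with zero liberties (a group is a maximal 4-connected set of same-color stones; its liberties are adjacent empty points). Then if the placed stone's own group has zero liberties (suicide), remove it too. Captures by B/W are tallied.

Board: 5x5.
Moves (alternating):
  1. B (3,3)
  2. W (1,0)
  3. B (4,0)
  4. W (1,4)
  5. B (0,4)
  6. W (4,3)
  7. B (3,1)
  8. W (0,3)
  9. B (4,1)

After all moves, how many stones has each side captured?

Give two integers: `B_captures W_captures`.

Move 1: B@(3,3) -> caps B=0 W=0
Move 2: W@(1,0) -> caps B=0 W=0
Move 3: B@(4,0) -> caps B=0 W=0
Move 4: W@(1,4) -> caps B=0 W=0
Move 5: B@(0,4) -> caps B=0 W=0
Move 6: W@(4,3) -> caps B=0 W=0
Move 7: B@(3,1) -> caps B=0 W=0
Move 8: W@(0,3) -> caps B=0 W=1
Move 9: B@(4,1) -> caps B=0 W=1

Answer: 0 1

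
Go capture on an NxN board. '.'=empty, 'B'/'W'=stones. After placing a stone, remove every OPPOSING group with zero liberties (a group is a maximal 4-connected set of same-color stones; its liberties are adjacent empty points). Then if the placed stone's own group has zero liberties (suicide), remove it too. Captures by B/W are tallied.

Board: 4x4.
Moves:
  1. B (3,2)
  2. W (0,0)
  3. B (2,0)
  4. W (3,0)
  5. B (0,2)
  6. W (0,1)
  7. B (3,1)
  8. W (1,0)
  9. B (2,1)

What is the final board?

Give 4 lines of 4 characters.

Move 1: B@(3,2) -> caps B=0 W=0
Move 2: W@(0,0) -> caps B=0 W=0
Move 3: B@(2,0) -> caps B=0 W=0
Move 4: W@(3,0) -> caps B=0 W=0
Move 5: B@(0,2) -> caps B=0 W=0
Move 6: W@(0,1) -> caps B=0 W=0
Move 7: B@(3,1) -> caps B=1 W=0
Move 8: W@(1,0) -> caps B=1 W=0
Move 9: B@(2,1) -> caps B=1 W=0

Answer: WWB.
W...
BB..
.BB.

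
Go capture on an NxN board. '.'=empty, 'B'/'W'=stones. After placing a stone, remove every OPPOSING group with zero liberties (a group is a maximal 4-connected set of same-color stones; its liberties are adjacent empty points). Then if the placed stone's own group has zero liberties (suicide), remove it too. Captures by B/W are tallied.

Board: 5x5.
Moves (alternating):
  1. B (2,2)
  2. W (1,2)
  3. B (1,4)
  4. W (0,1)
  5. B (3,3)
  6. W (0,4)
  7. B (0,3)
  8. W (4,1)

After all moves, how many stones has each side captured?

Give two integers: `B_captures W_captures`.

Move 1: B@(2,2) -> caps B=0 W=0
Move 2: W@(1,2) -> caps B=0 W=0
Move 3: B@(1,4) -> caps B=0 W=0
Move 4: W@(0,1) -> caps B=0 W=0
Move 5: B@(3,3) -> caps B=0 W=0
Move 6: W@(0,4) -> caps B=0 W=0
Move 7: B@(0,3) -> caps B=1 W=0
Move 8: W@(4,1) -> caps B=1 W=0

Answer: 1 0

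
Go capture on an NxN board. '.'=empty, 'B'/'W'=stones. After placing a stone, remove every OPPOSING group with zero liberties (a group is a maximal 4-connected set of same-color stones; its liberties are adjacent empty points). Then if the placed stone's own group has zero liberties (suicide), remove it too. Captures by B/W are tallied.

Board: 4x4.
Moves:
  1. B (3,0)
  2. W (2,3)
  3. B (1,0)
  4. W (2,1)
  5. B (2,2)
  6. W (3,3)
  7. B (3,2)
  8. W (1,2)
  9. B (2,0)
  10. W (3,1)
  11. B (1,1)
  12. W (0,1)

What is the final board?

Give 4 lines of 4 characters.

Move 1: B@(3,0) -> caps B=0 W=0
Move 2: W@(2,3) -> caps B=0 W=0
Move 3: B@(1,0) -> caps B=0 W=0
Move 4: W@(2,1) -> caps B=0 W=0
Move 5: B@(2,2) -> caps B=0 W=0
Move 6: W@(3,3) -> caps B=0 W=0
Move 7: B@(3,2) -> caps B=0 W=0
Move 8: W@(1,2) -> caps B=0 W=0
Move 9: B@(2,0) -> caps B=0 W=0
Move 10: W@(3,1) -> caps B=0 W=2
Move 11: B@(1,1) -> caps B=0 W=2
Move 12: W@(0,1) -> caps B=0 W=2

Answer: .W..
BBW.
BW.W
BW.W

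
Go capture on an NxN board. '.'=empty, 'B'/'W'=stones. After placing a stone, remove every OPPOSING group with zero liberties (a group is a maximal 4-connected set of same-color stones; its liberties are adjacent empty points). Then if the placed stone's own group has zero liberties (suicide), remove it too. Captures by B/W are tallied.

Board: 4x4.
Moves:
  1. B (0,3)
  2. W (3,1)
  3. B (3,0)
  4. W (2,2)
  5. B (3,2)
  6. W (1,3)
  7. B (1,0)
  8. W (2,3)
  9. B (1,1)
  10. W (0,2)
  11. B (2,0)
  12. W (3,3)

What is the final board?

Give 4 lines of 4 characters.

Move 1: B@(0,3) -> caps B=0 W=0
Move 2: W@(3,1) -> caps B=0 W=0
Move 3: B@(3,0) -> caps B=0 W=0
Move 4: W@(2,2) -> caps B=0 W=0
Move 5: B@(3,2) -> caps B=0 W=0
Move 6: W@(1,3) -> caps B=0 W=0
Move 7: B@(1,0) -> caps B=0 W=0
Move 8: W@(2,3) -> caps B=0 W=0
Move 9: B@(1,1) -> caps B=0 W=0
Move 10: W@(0,2) -> caps B=0 W=1
Move 11: B@(2,0) -> caps B=0 W=1
Move 12: W@(3,3) -> caps B=0 W=2

Answer: ..W.
BB.W
B.WW
BW.W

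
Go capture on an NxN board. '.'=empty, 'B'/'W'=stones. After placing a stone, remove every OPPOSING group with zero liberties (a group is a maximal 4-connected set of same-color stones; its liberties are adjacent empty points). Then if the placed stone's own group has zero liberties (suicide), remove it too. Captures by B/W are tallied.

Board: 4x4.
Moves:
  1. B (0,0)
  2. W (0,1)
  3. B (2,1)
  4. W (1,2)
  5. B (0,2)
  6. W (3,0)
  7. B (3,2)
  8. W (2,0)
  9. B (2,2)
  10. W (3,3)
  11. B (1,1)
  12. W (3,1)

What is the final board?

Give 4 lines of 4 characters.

Answer: B.B.
.BW.
WBB.
WWBW

Derivation:
Move 1: B@(0,0) -> caps B=0 W=0
Move 2: W@(0,1) -> caps B=0 W=0
Move 3: B@(2,1) -> caps B=0 W=0
Move 4: W@(1,2) -> caps B=0 W=0
Move 5: B@(0,2) -> caps B=0 W=0
Move 6: W@(3,0) -> caps B=0 W=0
Move 7: B@(3,2) -> caps B=0 W=0
Move 8: W@(2,0) -> caps B=0 W=0
Move 9: B@(2,2) -> caps B=0 W=0
Move 10: W@(3,3) -> caps B=0 W=0
Move 11: B@(1,1) -> caps B=1 W=0
Move 12: W@(3,1) -> caps B=1 W=0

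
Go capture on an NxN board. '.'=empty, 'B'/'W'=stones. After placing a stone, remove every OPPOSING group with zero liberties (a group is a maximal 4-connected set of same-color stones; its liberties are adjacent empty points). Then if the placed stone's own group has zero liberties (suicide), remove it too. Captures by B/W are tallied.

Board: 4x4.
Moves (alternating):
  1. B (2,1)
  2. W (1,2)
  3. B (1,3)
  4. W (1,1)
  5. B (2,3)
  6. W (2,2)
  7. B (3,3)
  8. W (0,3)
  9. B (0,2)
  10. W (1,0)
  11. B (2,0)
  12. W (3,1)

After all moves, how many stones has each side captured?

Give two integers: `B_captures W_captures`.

Answer: 1 0

Derivation:
Move 1: B@(2,1) -> caps B=0 W=0
Move 2: W@(1,2) -> caps B=0 W=0
Move 3: B@(1,3) -> caps B=0 W=0
Move 4: W@(1,1) -> caps B=0 W=0
Move 5: B@(2,3) -> caps B=0 W=0
Move 6: W@(2,2) -> caps B=0 W=0
Move 7: B@(3,3) -> caps B=0 W=0
Move 8: W@(0,3) -> caps B=0 W=0
Move 9: B@(0,2) -> caps B=1 W=0
Move 10: W@(1,0) -> caps B=1 W=0
Move 11: B@(2,0) -> caps B=1 W=0
Move 12: W@(3,1) -> caps B=1 W=0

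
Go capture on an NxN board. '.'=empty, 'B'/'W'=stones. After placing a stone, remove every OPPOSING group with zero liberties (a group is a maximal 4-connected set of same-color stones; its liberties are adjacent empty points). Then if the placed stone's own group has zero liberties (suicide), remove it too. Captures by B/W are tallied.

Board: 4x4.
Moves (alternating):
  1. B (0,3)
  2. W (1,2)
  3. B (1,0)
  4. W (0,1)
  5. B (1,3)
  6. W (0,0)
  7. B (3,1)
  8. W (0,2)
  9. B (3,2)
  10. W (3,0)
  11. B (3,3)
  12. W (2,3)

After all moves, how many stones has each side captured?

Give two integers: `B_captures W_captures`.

Move 1: B@(0,3) -> caps B=0 W=0
Move 2: W@(1,2) -> caps B=0 W=0
Move 3: B@(1,0) -> caps B=0 W=0
Move 4: W@(0,1) -> caps B=0 W=0
Move 5: B@(1,3) -> caps B=0 W=0
Move 6: W@(0,0) -> caps B=0 W=0
Move 7: B@(3,1) -> caps B=0 W=0
Move 8: W@(0,2) -> caps B=0 W=0
Move 9: B@(3,2) -> caps B=0 W=0
Move 10: W@(3,0) -> caps B=0 W=0
Move 11: B@(3,3) -> caps B=0 W=0
Move 12: W@(2,3) -> caps B=0 W=2

Answer: 0 2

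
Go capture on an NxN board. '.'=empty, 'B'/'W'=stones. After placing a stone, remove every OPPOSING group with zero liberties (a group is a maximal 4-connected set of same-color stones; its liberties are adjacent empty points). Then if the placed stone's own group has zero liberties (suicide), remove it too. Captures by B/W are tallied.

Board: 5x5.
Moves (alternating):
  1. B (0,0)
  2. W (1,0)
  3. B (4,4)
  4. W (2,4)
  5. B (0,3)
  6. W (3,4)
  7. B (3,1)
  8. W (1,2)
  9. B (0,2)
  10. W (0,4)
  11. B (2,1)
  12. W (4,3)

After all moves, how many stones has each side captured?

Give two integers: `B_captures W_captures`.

Answer: 0 1

Derivation:
Move 1: B@(0,0) -> caps B=0 W=0
Move 2: W@(1,0) -> caps B=0 W=0
Move 3: B@(4,4) -> caps B=0 W=0
Move 4: W@(2,4) -> caps B=0 W=0
Move 5: B@(0,3) -> caps B=0 W=0
Move 6: W@(3,4) -> caps B=0 W=0
Move 7: B@(3,1) -> caps B=0 W=0
Move 8: W@(1,2) -> caps B=0 W=0
Move 9: B@(0,2) -> caps B=0 W=0
Move 10: W@(0,4) -> caps B=0 W=0
Move 11: B@(2,1) -> caps B=0 W=0
Move 12: W@(4,3) -> caps B=0 W=1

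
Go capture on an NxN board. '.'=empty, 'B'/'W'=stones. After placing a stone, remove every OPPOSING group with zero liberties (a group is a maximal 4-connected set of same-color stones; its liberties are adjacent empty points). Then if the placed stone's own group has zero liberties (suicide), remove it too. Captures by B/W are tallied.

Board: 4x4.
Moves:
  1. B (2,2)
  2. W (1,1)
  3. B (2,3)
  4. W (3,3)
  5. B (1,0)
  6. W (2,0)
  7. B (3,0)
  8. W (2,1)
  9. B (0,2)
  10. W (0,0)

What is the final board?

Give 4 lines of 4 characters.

Answer: W.B.
.W..
WWBB
B..W

Derivation:
Move 1: B@(2,2) -> caps B=0 W=0
Move 2: W@(1,1) -> caps B=0 W=0
Move 3: B@(2,3) -> caps B=0 W=0
Move 4: W@(3,3) -> caps B=0 W=0
Move 5: B@(1,0) -> caps B=0 W=0
Move 6: W@(2,0) -> caps B=0 W=0
Move 7: B@(3,0) -> caps B=0 W=0
Move 8: W@(2,1) -> caps B=0 W=0
Move 9: B@(0,2) -> caps B=0 W=0
Move 10: W@(0,0) -> caps B=0 W=1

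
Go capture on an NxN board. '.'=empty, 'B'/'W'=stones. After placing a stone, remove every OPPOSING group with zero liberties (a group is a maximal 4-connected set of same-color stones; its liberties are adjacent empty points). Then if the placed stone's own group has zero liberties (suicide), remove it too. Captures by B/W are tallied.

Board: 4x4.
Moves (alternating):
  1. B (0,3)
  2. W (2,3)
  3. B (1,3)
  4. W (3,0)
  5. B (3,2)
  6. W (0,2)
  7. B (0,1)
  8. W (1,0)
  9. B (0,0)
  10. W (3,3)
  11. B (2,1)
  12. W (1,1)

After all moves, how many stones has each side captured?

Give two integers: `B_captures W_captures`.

Answer: 0 2

Derivation:
Move 1: B@(0,3) -> caps B=0 W=0
Move 2: W@(2,3) -> caps B=0 W=0
Move 3: B@(1,3) -> caps B=0 W=0
Move 4: W@(3,0) -> caps B=0 W=0
Move 5: B@(3,2) -> caps B=0 W=0
Move 6: W@(0,2) -> caps B=0 W=0
Move 7: B@(0,1) -> caps B=0 W=0
Move 8: W@(1,0) -> caps B=0 W=0
Move 9: B@(0,0) -> caps B=0 W=0
Move 10: W@(3,3) -> caps B=0 W=0
Move 11: B@(2,1) -> caps B=0 W=0
Move 12: W@(1,1) -> caps B=0 W=2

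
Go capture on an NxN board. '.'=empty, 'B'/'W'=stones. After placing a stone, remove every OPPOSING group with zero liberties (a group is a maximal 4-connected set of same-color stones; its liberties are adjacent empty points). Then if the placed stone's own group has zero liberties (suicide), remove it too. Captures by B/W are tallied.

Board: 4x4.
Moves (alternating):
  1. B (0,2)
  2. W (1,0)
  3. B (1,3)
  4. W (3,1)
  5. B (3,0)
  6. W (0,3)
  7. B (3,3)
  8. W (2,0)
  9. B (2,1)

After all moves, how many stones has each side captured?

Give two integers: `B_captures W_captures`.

Answer: 0 1

Derivation:
Move 1: B@(0,2) -> caps B=0 W=0
Move 2: W@(1,0) -> caps B=0 W=0
Move 3: B@(1,3) -> caps B=0 W=0
Move 4: W@(3,1) -> caps B=0 W=0
Move 5: B@(3,0) -> caps B=0 W=0
Move 6: W@(0,3) -> caps B=0 W=0
Move 7: B@(3,3) -> caps B=0 W=0
Move 8: W@(2,0) -> caps B=0 W=1
Move 9: B@(2,1) -> caps B=0 W=1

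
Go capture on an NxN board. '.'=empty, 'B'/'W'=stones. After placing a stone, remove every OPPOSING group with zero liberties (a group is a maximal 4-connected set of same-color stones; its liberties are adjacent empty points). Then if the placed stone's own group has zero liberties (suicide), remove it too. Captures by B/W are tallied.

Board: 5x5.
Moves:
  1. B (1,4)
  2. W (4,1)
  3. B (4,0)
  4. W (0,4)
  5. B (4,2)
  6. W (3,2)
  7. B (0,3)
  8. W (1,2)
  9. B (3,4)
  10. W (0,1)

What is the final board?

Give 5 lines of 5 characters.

Answer: .W.B.
..W.B
.....
..W.B
BWB..

Derivation:
Move 1: B@(1,4) -> caps B=0 W=0
Move 2: W@(4,1) -> caps B=0 W=0
Move 3: B@(4,0) -> caps B=0 W=0
Move 4: W@(0,4) -> caps B=0 W=0
Move 5: B@(4,2) -> caps B=0 W=0
Move 6: W@(3,2) -> caps B=0 W=0
Move 7: B@(0,3) -> caps B=1 W=0
Move 8: W@(1,2) -> caps B=1 W=0
Move 9: B@(3,4) -> caps B=1 W=0
Move 10: W@(0,1) -> caps B=1 W=0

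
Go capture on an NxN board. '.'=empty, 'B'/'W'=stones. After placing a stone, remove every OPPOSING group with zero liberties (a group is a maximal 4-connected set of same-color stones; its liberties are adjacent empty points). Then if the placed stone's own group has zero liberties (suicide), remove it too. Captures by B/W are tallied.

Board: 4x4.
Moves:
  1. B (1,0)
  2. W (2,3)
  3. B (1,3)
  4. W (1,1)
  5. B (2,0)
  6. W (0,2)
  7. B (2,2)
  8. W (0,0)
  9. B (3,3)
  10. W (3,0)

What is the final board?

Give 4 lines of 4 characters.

Answer: W.W.
BW.B
B.B.
W..B

Derivation:
Move 1: B@(1,0) -> caps B=0 W=0
Move 2: W@(2,3) -> caps B=0 W=0
Move 3: B@(1,3) -> caps B=0 W=0
Move 4: W@(1,1) -> caps B=0 W=0
Move 5: B@(2,0) -> caps B=0 W=0
Move 6: W@(0,2) -> caps B=0 W=0
Move 7: B@(2,2) -> caps B=0 W=0
Move 8: W@(0,0) -> caps B=0 W=0
Move 9: B@(3,3) -> caps B=1 W=0
Move 10: W@(3,0) -> caps B=1 W=0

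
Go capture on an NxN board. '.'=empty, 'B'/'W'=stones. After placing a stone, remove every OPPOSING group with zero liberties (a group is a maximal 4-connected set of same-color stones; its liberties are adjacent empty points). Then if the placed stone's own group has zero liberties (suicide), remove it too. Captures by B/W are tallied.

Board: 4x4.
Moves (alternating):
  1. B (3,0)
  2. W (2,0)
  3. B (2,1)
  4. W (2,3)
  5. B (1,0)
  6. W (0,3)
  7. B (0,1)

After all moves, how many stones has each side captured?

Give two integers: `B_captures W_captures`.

Move 1: B@(3,0) -> caps B=0 W=0
Move 2: W@(2,0) -> caps B=0 W=0
Move 3: B@(2,1) -> caps B=0 W=0
Move 4: W@(2,3) -> caps B=0 W=0
Move 5: B@(1,0) -> caps B=1 W=0
Move 6: W@(0,3) -> caps B=1 W=0
Move 7: B@(0,1) -> caps B=1 W=0

Answer: 1 0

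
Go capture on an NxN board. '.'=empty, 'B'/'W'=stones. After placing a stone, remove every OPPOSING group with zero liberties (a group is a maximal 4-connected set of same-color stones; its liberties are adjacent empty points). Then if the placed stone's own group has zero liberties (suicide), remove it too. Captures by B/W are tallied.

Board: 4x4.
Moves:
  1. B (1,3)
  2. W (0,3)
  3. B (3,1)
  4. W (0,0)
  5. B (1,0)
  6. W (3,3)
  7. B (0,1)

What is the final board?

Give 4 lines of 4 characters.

Move 1: B@(1,3) -> caps B=0 W=0
Move 2: W@(0,3) -> caps B=0 W=0
Move 3: B@(3,1) -> caps B=0 W=0
Move 4: W@(0,0) -> caps B=0 W=0
Move 5: B@(1,0) -> caps B=0 W=0
Move 6: W@(3,3) -> caps B=0 W=0
Move 7: B@(0,1) -> caps B=1 W=0

Answer: .B.W
B..B
....
.B.W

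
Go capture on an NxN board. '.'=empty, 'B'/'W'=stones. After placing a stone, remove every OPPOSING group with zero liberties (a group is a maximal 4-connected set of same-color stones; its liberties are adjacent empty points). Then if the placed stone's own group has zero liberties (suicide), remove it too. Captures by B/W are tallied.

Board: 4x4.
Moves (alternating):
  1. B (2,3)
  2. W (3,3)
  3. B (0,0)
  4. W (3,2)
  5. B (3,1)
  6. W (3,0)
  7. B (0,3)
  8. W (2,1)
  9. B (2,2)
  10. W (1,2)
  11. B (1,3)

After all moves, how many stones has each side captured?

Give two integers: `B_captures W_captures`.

Move 1: B@(2,3) -> caps B=0 W=0
Move 2: W@(3,3) -> caps B=0 W=0
Move 3: B@(0,0) -> caps B=0 W=0
Move 4: W@(3,2) -> caps B=0 W=0
Move 5: B@(3,1) -> caps B=0 W=0
Move 6: W@(3,0) -> caps B=0 W=0
Move 7: B@(0,3) -> caps B=0 W=0
Move 8: W@(2,1) -> caps B=0 W=1
Move 9: B@(2,2) -> caps B=0 W=1
Move 10: W@(1,2) -> caps B=0 W=1
Move 11: B@(1,3) -> caps B=0 W=1

Answer: 0 1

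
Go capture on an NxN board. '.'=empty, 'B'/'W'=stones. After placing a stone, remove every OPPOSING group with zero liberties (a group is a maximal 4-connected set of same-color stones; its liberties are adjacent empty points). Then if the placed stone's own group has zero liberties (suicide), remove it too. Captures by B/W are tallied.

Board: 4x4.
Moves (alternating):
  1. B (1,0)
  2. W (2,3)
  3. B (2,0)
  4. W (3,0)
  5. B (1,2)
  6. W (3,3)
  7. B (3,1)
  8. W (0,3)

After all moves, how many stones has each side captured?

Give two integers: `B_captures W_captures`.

Move 1: B@(1,0) -> caps B=0 W=0
Move 2: W@(2,3) -> caps B=0 W=0
Move 3: B@(2,0) -> caps B=0 W=0
Move 4: W@(3,0) -> caps B=0 W=0
Move 5: B@(1,2) -> caps B=0 W=0
Move 6: W@(3,3) -> caps B=0 W=0
Move 7: B@(3,1) -> caps B=1 W=0
Move 8: W@(0,3) -> caps B=1 W=0

Answer: 1 0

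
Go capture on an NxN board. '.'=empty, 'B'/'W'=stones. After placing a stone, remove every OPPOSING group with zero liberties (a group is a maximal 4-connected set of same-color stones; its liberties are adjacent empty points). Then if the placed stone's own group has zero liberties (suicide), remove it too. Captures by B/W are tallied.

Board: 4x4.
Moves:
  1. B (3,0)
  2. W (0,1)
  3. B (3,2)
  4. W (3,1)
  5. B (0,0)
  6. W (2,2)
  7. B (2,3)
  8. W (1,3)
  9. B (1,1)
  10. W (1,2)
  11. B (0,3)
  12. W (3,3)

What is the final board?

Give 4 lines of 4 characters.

Move 1: B@(3,0) -> caps B=0 W=0
Move 2: W@(0,1) -> caps B=0 W=0
Move 3: B@(3,2) -> caps B=0 W=0
Move 4: W@(3,1) -> caps B=0 W=0
Move 5: B@(0,0) -> caps B=0 W=0
Move 6: W@(2,2) -> caps B=0 W=0
Move 7: B@(2,3) -> caps B=0 W=0
Move 8: W@(1,3) -> caps B=0 W=0
Move 9: B@(1,1) -> caps B=0 W=0
Move 10: W@(1,2) -> caps B=0 W=0
Move 11: B@(0,3) -> caps B=0 W=0
Move 12: W@(3,3) -> caps B=0 W=2

Answer: BW.B
.BWW
..W.
BW.W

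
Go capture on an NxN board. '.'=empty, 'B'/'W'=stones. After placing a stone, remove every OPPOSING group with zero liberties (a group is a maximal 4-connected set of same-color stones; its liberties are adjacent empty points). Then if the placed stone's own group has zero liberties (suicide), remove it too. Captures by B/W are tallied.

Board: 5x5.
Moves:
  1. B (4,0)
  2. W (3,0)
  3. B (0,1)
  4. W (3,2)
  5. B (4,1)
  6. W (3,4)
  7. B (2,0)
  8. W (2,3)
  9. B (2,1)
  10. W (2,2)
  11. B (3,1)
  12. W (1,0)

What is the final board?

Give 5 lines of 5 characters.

Move 1: B@(4,0) -> caps B=0 W=0
Move 2: W@(3,0) -> caps B=0 W=0
Move 3: B@(0,1) -> caps B=0 W=0
Move 4: W@(3,2) -> caps B=0 W=0
Move 5: B@(4,1) -> caps B=0 W=0
Move 6: W@(3,4) -> caps B=0 W=0
Move 7: B@(2,0) -> caps B=0 W=0
Move 8: W@(2,3) -> caps B=0 W=0
Move 9: B@(2,1) -> caps B=0 W=0
Move 10: W@(2,2) -> caps B=0 W=0
Move 11: B@(3,1) -> caps B=1 W=0
Move 12: W@(1,0) -> caps B=1 W=0

Answer: .B...
W....
BBWW.
.BW.W
BB...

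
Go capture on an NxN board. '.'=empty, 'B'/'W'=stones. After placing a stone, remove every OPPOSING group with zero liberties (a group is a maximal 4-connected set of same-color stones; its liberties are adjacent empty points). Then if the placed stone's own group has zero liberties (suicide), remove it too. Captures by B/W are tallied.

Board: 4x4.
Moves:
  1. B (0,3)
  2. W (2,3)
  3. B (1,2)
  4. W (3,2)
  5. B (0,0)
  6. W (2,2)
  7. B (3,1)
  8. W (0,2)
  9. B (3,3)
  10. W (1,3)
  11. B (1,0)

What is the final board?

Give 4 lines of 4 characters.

Answer: B.W.
B.BW
..WW
.BW.

Derivation:
Move 1: B@(0,3) -> caps B=0 W=0
Move 2: W@(2,3) -> caps B=0 W=0
Move 3: B@(1,2) -> caps B=0 W=0
Move 4: W@(3,2) -> caps B=0 W=0
Move 5: B@(0,0) -> caps B=0 W=0
Move 6: W@(2,2) -> caps B=0 W=0
Move 7: B@(3,1) -> caps B=0 W=0
Move 8: W@(0,2) -> caps B=0 W=0
Move 9: B@(3,3) -> caps B=0 W=0
Move 10: W@(1,3) -> caps B=0 W=1
Move 11: B@(1,0) -> caps B=0 W=1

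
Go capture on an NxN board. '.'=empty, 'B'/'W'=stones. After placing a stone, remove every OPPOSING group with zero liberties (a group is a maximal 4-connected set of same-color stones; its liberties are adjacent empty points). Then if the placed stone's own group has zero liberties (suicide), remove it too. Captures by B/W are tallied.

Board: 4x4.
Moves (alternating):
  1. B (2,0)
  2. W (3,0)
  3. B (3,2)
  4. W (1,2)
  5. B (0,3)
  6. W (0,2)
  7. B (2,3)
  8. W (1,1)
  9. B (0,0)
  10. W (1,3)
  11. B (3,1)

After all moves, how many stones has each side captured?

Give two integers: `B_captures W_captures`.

Answer: 1 1

Derivation:
Move 1: B@(2,0) -> caps B=0 W=0
Move 2: W@(3,0) -> caps B=0 W=0
Move 3: B@(3,2) -> caps B=0 W=0
Move 4: W@(1,2) -> caps B=0 W=0
Move 5: B@(0,3) -> caps B=0 W=0
Move 6: W@(0,2) -> caps B=0 W=0
Move 7: B@(2,3) -> caps B=0 W=0
Move 8: W@(1,1) -> caps B=0 W=0
Move 9: B@(0,0) -> caps B=0 W=0
Move 10: W@(1,3) -> caps B=0 W=1
Move 11: B@(3,1) -> caps B=1 W=1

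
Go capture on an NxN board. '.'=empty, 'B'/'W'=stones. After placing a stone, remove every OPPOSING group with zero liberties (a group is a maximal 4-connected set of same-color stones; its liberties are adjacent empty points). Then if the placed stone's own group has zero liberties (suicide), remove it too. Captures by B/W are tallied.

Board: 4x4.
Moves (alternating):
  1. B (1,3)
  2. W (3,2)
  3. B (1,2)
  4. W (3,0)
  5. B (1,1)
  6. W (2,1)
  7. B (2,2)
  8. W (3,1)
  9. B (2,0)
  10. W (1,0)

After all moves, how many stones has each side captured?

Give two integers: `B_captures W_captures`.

Move 1: B@(1,3) -> caps B=0 W=0
Move 2: W@(3,2) -> caps B=0 W=0
Move 3: B@(1,2) -> caps B=0 W=0
Move 4: W@(3,0) -> caps B=0 W=0
Move 5: B@(1,1) -> caps B=0 W=0
Move 6: W@(2,1) -> caps B=0 W=0
Move 7: B@(2,2) -> caps B=0 W=0
Move 8: W@(3,1) -> caps B=0 W=0
Move 9: B@(2,0) -> caps B=0 W=0
Move 10: W@(1,0) -> caps B=0 W=1

Answer: 0 1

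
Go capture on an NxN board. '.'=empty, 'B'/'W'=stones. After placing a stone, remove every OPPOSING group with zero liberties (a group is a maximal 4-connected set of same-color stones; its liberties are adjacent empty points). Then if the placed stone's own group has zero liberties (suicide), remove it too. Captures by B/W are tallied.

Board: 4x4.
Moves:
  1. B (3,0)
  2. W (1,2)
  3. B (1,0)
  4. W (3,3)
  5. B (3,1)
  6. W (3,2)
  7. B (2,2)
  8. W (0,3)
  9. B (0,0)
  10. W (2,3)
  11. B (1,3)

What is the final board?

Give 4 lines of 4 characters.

Move 1: B@(3,0) -> caps B=0 W=0
Move 2: W@(1,2) -> caps B=0 W=0
Move 3: B@(1,0) -> caps B=0 W=0
Move 4: W@(3,3) -> caps B=0 W=0
Move 5: B@(3,1) -> caps B=0 W=0
Move 6: W@(3,2) -> caps B=0 W=0
Move 7: B@(2,2) -> caps B=0 W=0
Move 8: W@(0,3) -> caps B=0 W=0
Move 9: B@(0,0) -> caps B=0 W=0
Move 10: W@(2,3) -> caps B=0 W=0
Move 11: B@(1,3) -> caps B=3 W=0

Answer: B..W
B.WB
..B.
BB..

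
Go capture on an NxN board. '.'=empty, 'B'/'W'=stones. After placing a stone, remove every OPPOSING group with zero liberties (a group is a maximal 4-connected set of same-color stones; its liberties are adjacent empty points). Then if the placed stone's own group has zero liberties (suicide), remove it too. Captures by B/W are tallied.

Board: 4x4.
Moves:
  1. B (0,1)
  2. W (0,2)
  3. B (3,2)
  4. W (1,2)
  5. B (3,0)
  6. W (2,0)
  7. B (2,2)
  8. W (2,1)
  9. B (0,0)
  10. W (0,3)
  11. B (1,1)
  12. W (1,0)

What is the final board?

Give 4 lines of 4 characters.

Move 1: B@(0,1) -> caps B=0 W=0
Move 2: W@(0,2) -> caps B=0 W=0
Move 3: B@(3,2) -> caps B=0 W=0
Move 4: W@(1,2) -> caps B=0 W=0
Move 5: B@(3,0) -> caps B=0 W=0
Move 6: W@(2,0) -> caps B=0 W=0
Move 7: B@(2,2) -> caps B=0 W=0
Move 8: W@(2,1) -> caps B=0 W=0
Move 9: B@(0,0) -> caps B=0 W=0
Move 10: W@(0,3) -> caps B=0 W=0
Move 11: B@(1,1) -> caps B=0 W=0
Move 12: W@(1,0) -> caps B=0 W=3

Answer: ..WW
W.W.
WWB.
B.B.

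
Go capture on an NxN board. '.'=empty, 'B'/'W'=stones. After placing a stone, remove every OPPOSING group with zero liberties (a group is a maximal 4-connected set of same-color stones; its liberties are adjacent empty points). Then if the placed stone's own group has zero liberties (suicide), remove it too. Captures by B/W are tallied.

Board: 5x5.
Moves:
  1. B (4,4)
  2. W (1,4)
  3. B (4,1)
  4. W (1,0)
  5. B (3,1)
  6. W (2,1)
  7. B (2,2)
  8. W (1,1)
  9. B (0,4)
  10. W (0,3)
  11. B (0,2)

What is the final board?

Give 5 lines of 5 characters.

Move 1: B@(4,4) -> caps B=0 W=0
Move 2: W@(1,4) -> caps B=0 W=0
Move 3: B@(4,1) -> caps B=0 W=0
Move 4: W@(1,0) -> caps B=0 W=0
Move 5: B@(3,1) -> caps B=0 W=0
Move 6: W@(2,1) -> caps B=0 W=0
Move 7: B@(2,2) -> caps B=0 W=0
Move 8: W@(1,1) -> caps B=0 W=0
Move 9: B@(0,4) -> caps B=0 W=0
Move 10: W@(0,3) -> caps B=0 W=1
Move 11: B@(0,2) -> caps B=0 W=1

Answer: ..BW.
WW..W
.WB..
.B...
.B..B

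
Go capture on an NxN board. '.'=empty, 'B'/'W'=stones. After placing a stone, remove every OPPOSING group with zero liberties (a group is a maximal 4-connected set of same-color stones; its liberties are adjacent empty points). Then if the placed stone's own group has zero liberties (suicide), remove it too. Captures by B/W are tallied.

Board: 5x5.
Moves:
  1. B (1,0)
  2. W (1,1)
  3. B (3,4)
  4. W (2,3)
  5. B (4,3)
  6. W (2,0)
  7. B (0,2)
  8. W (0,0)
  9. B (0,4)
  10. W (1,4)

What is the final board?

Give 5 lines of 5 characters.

Answer: W.B.B
.W..W
W..W.
....B
...B.

Derivation:
Move 1: B@(1,0) -> caps B=0 W=0
Move 2: W@(1,1) -> caps B=0 W=0
Move 3: B@(3,4) -> caps B=0 W=0
Move 4: W@(2,3) -> caps B=0 W=0
Move 5: B@(4,3) -> caps B=0 W=0
Move 6: W@(2,0) -> caps B=0 W=0
Move 7: B@(0,2) -> caps B=0 W=0
Move 8: W@(0,0) -> caps B=0 W=1
Move 9: B@(0,4) -> caps B=0 W=1
Move 10: W@(1,4) -> caps B=0 W=1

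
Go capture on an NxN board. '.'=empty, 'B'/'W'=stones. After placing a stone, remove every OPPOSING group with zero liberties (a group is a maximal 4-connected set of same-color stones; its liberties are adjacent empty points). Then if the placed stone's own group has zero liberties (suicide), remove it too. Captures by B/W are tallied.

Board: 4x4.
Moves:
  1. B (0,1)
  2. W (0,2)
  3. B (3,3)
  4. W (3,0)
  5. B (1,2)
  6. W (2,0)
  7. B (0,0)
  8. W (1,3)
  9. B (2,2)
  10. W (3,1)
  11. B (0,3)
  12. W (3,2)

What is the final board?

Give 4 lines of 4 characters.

Answer: BB.B
..BW
W.B.
WWWB

Derivation:
Move 1: B@(0,1) -> caps B=0 W=0
Move 2: W@(0,2) -> caps B=0 W=0
Move 3: B@(3,3) -> caps B=0 W=0
Move 4: W@(3,0) -> caps B=0 W=0
Move 5: B@(1,2) -> caps B=0 W=0
Move 6: W@(2,0) -> caps B=0 W=0
Move 7: B@(0,0) -> caps B=0 W=0
Move 8: W@(1,3) -> caps B=0 W=0
Move 9: B@(2,2) -> caps B=0 W=0
Move 10: W@(3,1) -> caps B=0 W=0
Move 11: B@(0,3) -> caps B=1 W=0
Move 12: W@(3,2) -> caps B=1 W=0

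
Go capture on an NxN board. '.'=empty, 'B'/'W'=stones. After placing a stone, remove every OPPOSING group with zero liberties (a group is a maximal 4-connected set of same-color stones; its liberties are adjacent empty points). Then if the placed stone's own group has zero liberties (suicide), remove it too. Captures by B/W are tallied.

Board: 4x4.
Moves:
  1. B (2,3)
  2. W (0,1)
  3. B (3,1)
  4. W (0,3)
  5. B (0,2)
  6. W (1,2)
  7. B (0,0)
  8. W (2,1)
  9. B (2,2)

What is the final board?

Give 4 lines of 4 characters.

Move 1: B@(2,3) -> caps B=0 W=0
Move 2: W@(0,1) -> caps B=0 W=0
Move 3: B@(3,1) -> caps B=0 W=0
Move 4: W@(0,3) -> caps B=0 W=0
Move 5: B@(0,2) -> caps B=0 W=0
Move 6: W@(1,2) -> caps B=0 W=1
Move 7: B@(0,0) -> caps B=0 W=1
Move 8: W@(2,1) -> caps B=0 W=1
Move 9: B@(2,2) -> caps B=0 W=1

Answer: BW.W
..W.
.WBB
.B..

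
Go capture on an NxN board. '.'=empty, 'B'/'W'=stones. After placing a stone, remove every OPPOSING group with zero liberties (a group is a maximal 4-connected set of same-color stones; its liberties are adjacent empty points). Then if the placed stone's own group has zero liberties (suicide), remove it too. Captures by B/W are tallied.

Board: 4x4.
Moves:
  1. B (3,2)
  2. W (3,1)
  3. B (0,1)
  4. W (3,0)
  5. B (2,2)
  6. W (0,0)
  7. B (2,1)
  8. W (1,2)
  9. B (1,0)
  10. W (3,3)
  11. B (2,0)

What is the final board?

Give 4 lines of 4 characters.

Move 1: B@(3,2) -> caps B=0 W=0
Move 2: W@(3,1) -> caps B=0 W=0
Move 3: B@(0,1) -> caps B=0 W=0
Move 4: W@(3,0) -> caps B=0 W=0
Move 5: B@(2,2) -> caps B=0 W=0
Move 6: W@(0,0) -> caps B=0 W=0
Move 7: B@(2,1) -> caps B=0 W=0
Move 8: W@(1,2) -> caps B=0 W=0
Move 9: B@(1,0) -> caps B=1 W=0
Move 10: W@(3,3) -> caps B=1 W=0
Move 11: B@(2,0) -> caps B=3 W=0

Answer: .B..
B.W.
BBB.
..BW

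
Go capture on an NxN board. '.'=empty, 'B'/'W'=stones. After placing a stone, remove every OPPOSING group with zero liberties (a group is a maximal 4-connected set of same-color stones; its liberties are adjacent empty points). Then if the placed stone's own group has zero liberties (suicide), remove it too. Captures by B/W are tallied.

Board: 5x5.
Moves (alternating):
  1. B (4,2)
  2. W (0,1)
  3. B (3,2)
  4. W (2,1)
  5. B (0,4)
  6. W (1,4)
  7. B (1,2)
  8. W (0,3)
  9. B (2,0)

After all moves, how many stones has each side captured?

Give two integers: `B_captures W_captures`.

Move 1: B@(4,2) -> caps B=0 W=0
Move 2: W@(0,1) -> caps B=0 W=0
Move 3: B@(3,2) -> caps B=0 W=0
Move 4: W@(2,1) -> caps B=0 W=0
Move 5: B@(0,4) -> caps B=0 W=0
Move 6: W@(1,4) -> caps B=0 W=0
Move 7: B@(1,2) -> caps B=0 W=0
Move 8: W@(0,3) -> caps B=0 W=1
Move 9: B@(2,0) -> caps B=0 W=1

Answer: 0 1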